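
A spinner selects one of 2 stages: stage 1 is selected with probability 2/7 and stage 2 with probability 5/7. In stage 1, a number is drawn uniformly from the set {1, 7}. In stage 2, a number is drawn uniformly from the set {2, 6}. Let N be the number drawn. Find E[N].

E[N | stage 1] = (1+7)/2 = 4.
E[N | stage 2] = (2+6)/2 = 4.
E[N] = (2/7)·(4) + (5/7)·(4) = 4.

4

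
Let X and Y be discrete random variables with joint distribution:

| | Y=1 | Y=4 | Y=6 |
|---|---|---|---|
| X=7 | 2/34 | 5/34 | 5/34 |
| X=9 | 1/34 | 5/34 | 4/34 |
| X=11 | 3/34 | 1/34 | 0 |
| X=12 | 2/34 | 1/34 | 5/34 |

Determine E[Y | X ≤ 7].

P(X ≤ 7) = 6/17.
Σ Y·P over the event = 1·(2/34) + 4·(5/34) + 6·(5/34) = 26/17.
E[Y | X ≤ 7] = (26/17) / (6/17) = 13/3.

13/3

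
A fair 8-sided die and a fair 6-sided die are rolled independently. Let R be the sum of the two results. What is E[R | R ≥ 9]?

P(R ≥ 9) = 7/16.
Σ over the event: 9·1/8 + 10·5/48 + 11·1/12 + 12·1/16 + 13·1/24 + 14·1/48 = 14/3.
E[R | R ≥ 9] = (14/3) / (7/16) = 32/3.

32/3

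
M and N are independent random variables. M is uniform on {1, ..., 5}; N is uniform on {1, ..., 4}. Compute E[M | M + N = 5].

5/2

Outcomes with M + N = 5: (1,4), (2,3), (3,2), (4,1), each with probability 1/20.
E[M | M + N = 5] = (1 + 2 + 3 + 4) / 4 = 5/2.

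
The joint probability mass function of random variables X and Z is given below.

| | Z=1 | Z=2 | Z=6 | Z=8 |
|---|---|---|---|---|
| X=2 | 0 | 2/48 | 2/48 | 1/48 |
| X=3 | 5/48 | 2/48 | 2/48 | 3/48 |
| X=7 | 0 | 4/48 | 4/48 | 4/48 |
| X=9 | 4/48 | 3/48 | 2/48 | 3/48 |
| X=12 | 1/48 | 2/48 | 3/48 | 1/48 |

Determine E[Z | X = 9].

P(X = 9) = 1/4.
Σ Z·P over the event = 1·(4/48) + 2·(3/48) + 6·(2/48) + 8·(3/48) = 23/24.
E[Z | X = 9] = (23/24) / (1/4) = 23/6.

23/6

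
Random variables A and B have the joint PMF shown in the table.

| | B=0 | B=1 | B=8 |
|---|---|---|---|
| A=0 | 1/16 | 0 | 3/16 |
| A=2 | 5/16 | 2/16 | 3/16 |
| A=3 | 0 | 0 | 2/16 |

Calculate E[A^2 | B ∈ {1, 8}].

P(B ∈ {1, 8}) = 5/8.
Summing A^2·P(A=x,B=y) over the conditioning event gives 19/8.
E[A^2 | B ∈ {1, 8}] = (19/8) / (5/8) = 19/5.

19/5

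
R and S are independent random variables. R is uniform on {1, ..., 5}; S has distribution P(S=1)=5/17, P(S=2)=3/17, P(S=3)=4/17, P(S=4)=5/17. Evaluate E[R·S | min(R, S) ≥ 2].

133/12

P(min(R, S) ≥ 2) = 48/85.
Summing RS·P(x,y) over outcomes with min(R, S) ≥ 2 gives 532/85.
E[R·S | min(R, S) ≥ 2] = (532/85) / (48/85) = 133/12.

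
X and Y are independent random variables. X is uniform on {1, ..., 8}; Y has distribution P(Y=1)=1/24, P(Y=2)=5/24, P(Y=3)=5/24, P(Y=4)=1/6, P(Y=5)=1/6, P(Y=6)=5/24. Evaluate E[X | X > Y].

613/100

P(X > Y) = 25/48.
Summing X·P(x,y) over outcomes with X > Y gives 613/192.
E[X | X > Y] = (613/192) / (25/48) = 613/100.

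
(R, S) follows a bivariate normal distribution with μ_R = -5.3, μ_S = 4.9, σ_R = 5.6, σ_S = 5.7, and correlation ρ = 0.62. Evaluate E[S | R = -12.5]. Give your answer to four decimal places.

E[S | R=x] = μ_S + ρ(σ_S/σ_R)(x − μ_R) for jointly normal variables.
E[S | R=-12.5] = 4.9 + (0.62)·(5.7/5.6)·(-12.5 − (-5.3)) = 4.9 + (0.63107)·(-7.2) = 0.3563.

0.3563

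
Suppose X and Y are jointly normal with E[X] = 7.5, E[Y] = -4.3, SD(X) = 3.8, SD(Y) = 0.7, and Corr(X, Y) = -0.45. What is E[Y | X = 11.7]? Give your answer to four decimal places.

-4.6482

The regression of Y on X has slope ρ·σ_Y/σ_X and passes through (μ_X, μ_Y).
E[Y | X=11.7] = -4.3 + (-0.45)·(0.7/3.8)·(11.7 − (7.5)) = -4.3 + (-0.082895)·(4.2) = -4.6482.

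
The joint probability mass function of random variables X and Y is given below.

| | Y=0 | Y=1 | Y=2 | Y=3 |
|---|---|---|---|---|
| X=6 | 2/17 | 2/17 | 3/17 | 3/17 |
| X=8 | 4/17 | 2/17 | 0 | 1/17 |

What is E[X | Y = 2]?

6

P(Y = 2) = 3/17.
Σ X·P over the event = 6·(3/17) = 18/17.
E[X | Y = 2] = (18/17) / (3/17) = 6.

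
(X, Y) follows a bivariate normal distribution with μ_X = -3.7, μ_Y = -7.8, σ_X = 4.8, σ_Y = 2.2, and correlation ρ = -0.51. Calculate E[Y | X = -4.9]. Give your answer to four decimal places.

-7.5195

The regression of Y on X has slope ρ·σ_Y/σ_X and passes through (μ_X, μ_Y).
E[Y | X=-4.9] = -7.8 + (-0.51)·(2.2/4.8)·(-4.9 − (-3.7)) = -7.8 + (-0.23375)·(-1.2) = -7.5195.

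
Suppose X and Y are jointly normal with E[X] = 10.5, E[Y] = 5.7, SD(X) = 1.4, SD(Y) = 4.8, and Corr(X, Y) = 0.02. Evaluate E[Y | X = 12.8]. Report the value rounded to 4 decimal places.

For a bivariate normal, E[Y | X=x] = μ_Y + ρ·(σ_Y/σ_X)·(x − μ_X).
E[Y | X=12.8] = 5.7 + (0.02)·(4.8/1.4)·(12.8 − (10.5)) = 5.7 + (0.068571)·(2.3) = 5.8577.

5.8577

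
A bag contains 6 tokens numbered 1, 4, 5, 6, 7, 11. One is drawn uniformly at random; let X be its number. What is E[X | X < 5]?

P(X < 5) = 1/3.
Σ over the event: 1·1/6 + 4·1/6 = 5/6.
E[X | X < 5] = (5/6) / (1/3) = 5/2.

5/2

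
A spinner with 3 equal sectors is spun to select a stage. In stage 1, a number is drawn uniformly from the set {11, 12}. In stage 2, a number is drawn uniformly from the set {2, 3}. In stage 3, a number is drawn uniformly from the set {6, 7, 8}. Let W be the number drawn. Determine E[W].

7

E[W | stage 1] = (11+12)/2 = 23/2.
E[W | stage 2] = (2+3)/2 = 5/2.
E[W | stage 3] = (6+7+8)/3 = 7.
By the law of total expectation,
E[W] = (1/3)·(23/2) + (1/3)·(5/2) + (1/3)·(7) = 7.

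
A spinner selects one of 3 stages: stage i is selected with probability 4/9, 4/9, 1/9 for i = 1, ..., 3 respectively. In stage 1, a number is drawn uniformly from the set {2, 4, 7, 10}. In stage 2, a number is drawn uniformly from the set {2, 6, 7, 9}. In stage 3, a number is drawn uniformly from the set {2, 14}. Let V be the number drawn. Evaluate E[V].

55/9

E[V | stage 1] = (2+4+7+10)/4 = 23/4.
E[V | stage 2] = (2+6+7+9)/4 = 6.
E[V | stage 3] = (2+14)/2 = 8.
E[V] = (4/9)·(23/4) + (4/9)·(6) + (1/9)·(8) = 55/9.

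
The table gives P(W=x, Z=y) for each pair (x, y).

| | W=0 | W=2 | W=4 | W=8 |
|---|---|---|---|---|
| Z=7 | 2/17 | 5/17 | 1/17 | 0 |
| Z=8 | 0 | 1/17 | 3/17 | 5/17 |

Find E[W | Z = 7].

7/4

P(Z = 7) = 8/17.
Σ W·P over the event = 0·(2/17) + 2·(5/17) + 4·(1/17) = 14/17.
E[W | Z = 7] = (14/17) / (8/17) = 7/4.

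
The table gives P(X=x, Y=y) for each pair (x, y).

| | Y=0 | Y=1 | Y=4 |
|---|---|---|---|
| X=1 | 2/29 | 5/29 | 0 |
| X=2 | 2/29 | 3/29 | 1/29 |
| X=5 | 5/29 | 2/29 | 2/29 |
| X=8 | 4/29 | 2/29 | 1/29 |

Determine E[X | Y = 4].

P(Y = 4) = 4/29.
Σ X·P over the event = 2·(1/29) + 5·(2/29) + 8·(1/29) = 20/29.
E[X | Y = 4] = (20/29) / (4/29) = 5.

5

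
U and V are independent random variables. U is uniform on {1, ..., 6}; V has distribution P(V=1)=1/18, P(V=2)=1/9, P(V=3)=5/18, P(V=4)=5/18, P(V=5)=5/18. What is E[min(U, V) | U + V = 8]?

54/17

P(U + V = 8) = 17/108.
Summing min(U,V)·P(x,y) over outcomes with U + V = 8 gives 1/2.
E[min(U, V) | U + V = 8] = (1/2) / (17/108) = 54/17.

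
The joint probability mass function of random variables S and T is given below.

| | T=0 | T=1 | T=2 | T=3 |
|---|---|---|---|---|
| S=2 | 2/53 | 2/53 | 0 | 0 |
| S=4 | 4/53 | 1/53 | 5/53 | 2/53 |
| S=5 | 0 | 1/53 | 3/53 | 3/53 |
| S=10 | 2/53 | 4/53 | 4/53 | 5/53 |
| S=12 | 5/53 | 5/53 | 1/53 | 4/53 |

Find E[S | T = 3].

P(T = 3) = 14/53.
Σ S·P over the event = 4·(2/53) + 5·(3/53) + 10·(5/53) + 12·(4/53) = 121/53.
E[S | T = 3] = (121/53) / (14/53) = 121/14.

121/14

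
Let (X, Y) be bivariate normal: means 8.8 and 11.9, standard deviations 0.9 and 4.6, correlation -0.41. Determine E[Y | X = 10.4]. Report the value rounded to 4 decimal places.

For a bivariate normal, E[Y | X=x] = μ_Y + ρ·(σ_Y/σ_X)·(x − μ_X).
E[Y | X=10.4] = 11.9 + (-0.41)·(4.6/0.9)·(10.4 − (8.8)) = 11.9 + (-2.09556)·(1.6) = 8.5471.

8.5471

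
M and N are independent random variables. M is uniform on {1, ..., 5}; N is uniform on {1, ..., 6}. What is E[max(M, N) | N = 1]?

P(N = 1) = 1/6.
Summing max(M,N)·P(x,y) over outcomes with N = 1 gives 1/2.
E[max(M, N) | N = 1] = (1/2) / (1/6) = 3.

3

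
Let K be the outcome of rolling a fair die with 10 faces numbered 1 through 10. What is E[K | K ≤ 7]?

Given K ≤ 7, K is equally likely to be any of {1, 2, 3, 4, 5, 6, 7}.
E[K | K ≤ 7] = (1 + 2 + 3 + 4 + 5 + 6 + 7) / 7 = 4.

4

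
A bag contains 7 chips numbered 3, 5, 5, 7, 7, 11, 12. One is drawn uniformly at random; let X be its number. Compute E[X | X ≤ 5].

P(X ≤ 5) = 3/7.
Σ over the event: 3·1/7 + 5·2/7 = 13/7.
E[X | X ≤ 5] = (13/7) / (3/7) = 13/3.

13/3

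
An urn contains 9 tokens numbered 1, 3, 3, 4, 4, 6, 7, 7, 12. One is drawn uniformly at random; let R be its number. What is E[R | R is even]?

13/2

P(R is even) = 4/9.
Σ over the event: 4·2/9 + 6·1/9 + 12·1/9 = 26/9.
E[R | R is even] = (26/9) / (4/9) = 13/2.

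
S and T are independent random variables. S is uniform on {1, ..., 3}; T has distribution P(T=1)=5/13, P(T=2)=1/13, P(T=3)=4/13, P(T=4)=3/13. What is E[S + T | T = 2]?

4

P(T = 2) = 1/13.
Summing (S+T)·P(x,y) over outcomes with T = 2 gives 4/13.
E[S + T | T = 2] = (4/13) / (1/13) = 4.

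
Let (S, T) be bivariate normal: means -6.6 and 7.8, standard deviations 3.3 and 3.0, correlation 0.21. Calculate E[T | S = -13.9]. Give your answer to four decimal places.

6.4064

For a bivariate normal, E[T | S=x] = μ_T + ρ·(σ_T/σ_S)·(x − μ_S).
E[T | S=-13.9] = 7.8 + (0.21)·(3.0/3.3)·(-13.9 − (-6.6)) = 7.8 + (0.19091)·(-7.3) = 6.4064.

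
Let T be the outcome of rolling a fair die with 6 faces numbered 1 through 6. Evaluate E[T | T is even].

4

Given T is even, T is equally likely to be any of {2, 4, 6}.
E[T | T is even] = (2 + 4 + 6) / 3 = 4.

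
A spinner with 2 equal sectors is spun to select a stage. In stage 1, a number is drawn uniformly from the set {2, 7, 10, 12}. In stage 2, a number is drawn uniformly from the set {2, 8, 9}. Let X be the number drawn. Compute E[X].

E[X | stage 1] = (2+7+10+12)/4 = 31/4.
E[X | stage 2] = (2+8+9)/3 = 19/3.
By the law of total expectation,
E[X] = (1/2)·(31/4) + (1/2)·(19/3) = 169/24.

169/24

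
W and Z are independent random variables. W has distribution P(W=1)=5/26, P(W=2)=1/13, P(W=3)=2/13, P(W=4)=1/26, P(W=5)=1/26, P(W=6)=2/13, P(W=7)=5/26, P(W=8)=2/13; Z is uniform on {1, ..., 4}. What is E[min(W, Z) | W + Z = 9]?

15/7

P(W + Z = 9) = 7/52.
Summing min(W,Z)·P(x,y) over outcomes with W + Z = 9 gives 15/52.
E[min(W, Z) | W + Z = 9] = (15/52) / (7/52) = 15/7.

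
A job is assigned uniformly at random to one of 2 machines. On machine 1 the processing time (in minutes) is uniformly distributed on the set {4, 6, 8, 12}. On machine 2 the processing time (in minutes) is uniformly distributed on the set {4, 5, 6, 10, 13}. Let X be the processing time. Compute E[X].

151/20

E[X | machine 1] = (4+6+8+12)/4 = 15/2.
E[X | machine 2] = (4+5+6+10+13)/5 = 38/5.
E[X] = (1/2)·(15/2) + (1/2)·(38/5) = 151/20.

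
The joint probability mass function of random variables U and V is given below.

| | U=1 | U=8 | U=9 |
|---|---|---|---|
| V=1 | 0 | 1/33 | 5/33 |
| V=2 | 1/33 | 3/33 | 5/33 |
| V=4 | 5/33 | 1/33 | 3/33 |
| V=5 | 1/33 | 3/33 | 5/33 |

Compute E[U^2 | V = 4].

104/3

P(V = 4) = 3/11.
Σ U^2·P over the event = 1·(5/33) + 64·(1/33) + 81·(3/33) = 104/11.
E[U^2 | V = 4] = (104/11) / (3/11) = 104/3.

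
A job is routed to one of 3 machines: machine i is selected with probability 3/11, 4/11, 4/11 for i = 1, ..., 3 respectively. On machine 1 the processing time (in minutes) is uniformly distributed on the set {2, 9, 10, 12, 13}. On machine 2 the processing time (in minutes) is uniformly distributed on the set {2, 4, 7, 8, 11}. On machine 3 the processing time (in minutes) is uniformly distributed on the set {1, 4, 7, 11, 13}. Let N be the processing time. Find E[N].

82/11

E[N | machine 1] = (2+9+10+12+13)/5 = 46/5.
E[N | machine 2] = (2+4+7+8+11)/5 = 32/5.
E[N | machine 3] = (1+4+7+11+13)/5 = 36/5.
E[N] = (3/11)·(46/5) + (4/11)·(32/5) + (4/11)·(36/5) = 82/11.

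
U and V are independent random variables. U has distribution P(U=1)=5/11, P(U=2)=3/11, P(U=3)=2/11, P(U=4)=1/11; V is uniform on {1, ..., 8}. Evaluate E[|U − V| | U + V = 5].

P(U + V = 5) = 1/8.
Summing |U−V|·P(x,y) over outcomes with U + V = 5 gives 23/88.
E[|U − V| | U + V = 5] = (23/88) / (1/8) = 23/11.

23/11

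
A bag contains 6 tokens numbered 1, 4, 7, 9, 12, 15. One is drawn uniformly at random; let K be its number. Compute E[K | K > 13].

P(K > 13) = 1/6.
Σ over the event: 15·1/6 = 5/2.
E[K | K > 13] = (5/2) / (1/6) = 15.

15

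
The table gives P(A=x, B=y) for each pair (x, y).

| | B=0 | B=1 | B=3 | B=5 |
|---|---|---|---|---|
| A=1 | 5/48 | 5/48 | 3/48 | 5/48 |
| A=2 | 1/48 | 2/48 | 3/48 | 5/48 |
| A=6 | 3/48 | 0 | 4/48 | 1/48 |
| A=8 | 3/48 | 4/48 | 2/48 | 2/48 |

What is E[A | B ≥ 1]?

127/36

P(B ≥ 1) = 3/4.
Summing A·P(A=x,B=y) over the conditioning event gives 127/48.
E[A | B ≥ 1] = (127/48) / (3/4) = 127/36.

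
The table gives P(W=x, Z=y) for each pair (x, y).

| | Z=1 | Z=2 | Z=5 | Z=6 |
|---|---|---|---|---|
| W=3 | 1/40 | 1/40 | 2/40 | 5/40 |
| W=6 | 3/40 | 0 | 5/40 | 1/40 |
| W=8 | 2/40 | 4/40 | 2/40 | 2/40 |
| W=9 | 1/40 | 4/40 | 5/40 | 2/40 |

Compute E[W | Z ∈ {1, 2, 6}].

P(Z ∈ {1, 2, 6}) = 13/20.
Summing W·P(W=x,Z=y) over the conditioning event gives 43/10.
E[W | Z ∈ {1, 2, 6}] = (43/10) / (13/20) = 86/13.

86/13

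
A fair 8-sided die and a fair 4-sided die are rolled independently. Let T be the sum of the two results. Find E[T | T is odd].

P(T is odd) = 1/2.
Σ over the event: 3·1/16 + 5·1/8 + 7·1/8 + 9·1/8 + 11·1/16 = 7/2.
E[T | T is odd] = (7/2) / (1/2) = 7.

7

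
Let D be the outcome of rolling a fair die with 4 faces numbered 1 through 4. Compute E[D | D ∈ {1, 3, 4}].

P(D ∈ {1, 3, 4}) = 3/4.
Σ over the event: 1·1/4 + 3·1/4 + 4·1/4 = 2.
E[D | D ∈ {1, 3, 4}] = (2) / (3/4) = 8/3.

8/3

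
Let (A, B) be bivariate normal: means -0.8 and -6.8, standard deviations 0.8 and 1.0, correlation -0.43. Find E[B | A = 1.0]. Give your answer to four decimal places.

E[B | A=x] = μ_B + ρ(σ_B/σ_A)(x − μ_A) for jointly normal variables.
E[B | A=1.0] = -6.8 + (-0.43)·(1.0/0.8)·(1.0 − (-0.8)) = -6.8 + (-0.5375)·(1.8) = -7.7675.

-7.7675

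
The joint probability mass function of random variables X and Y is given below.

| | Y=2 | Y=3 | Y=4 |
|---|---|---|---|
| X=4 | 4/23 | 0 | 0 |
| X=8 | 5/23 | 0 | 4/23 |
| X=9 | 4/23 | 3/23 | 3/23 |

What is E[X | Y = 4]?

59/7

P(Y = 4) = 7/23.
Summing X·P(X=x,Y=y) over the conditioning event gives 59/23.
E[X | Y = 4] = (59/23) / (7/23) = 59/7.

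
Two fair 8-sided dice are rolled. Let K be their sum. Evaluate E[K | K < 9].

P(K < 9) = 7/16.
Σ over the event: 2·1/64 + 3·1/32 + 4·3/64 + 5·1/16 + 6·5/64 + 7·3/32 + 8·7/64 = 21/8.
E[K | K < 9] = (21/8) / (7/16) = 6.

6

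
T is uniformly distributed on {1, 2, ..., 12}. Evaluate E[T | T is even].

Given T is even, T is equally likely to be any of {2, 4, 6, 8, 10, 12}.
E[T | T is even] = (2 + 4 + 6 + 8 + 10 + 12) / 6 = 7.

7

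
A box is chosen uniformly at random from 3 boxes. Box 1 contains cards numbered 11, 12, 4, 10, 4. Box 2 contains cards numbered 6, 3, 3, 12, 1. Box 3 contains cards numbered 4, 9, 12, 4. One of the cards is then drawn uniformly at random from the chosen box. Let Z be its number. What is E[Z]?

409/60

E[Z | box 1] = (11+12+4+10+4)/5 = 41/5.
E[Z | box 2] = (6+3+3+12+1)/5 = 5.
E[Z | box 3] = (4+9+12+4)/4 = 29/4.
E[Z] = (1/3)·(41/5) + (1/3)·(5) + (1/3)·(29/4) = 409/60.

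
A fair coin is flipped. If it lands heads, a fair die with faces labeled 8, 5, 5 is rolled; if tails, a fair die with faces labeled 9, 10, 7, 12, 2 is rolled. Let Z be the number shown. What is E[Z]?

7

E[Z | heads] = (8+5+5)/3 = 6.
E[Z | tails] = (9+10+7+12+2)/5 = 8.
By the law of total expectation,
E[Z] = (1/2)·(6) + (1/2)·(8) = 7.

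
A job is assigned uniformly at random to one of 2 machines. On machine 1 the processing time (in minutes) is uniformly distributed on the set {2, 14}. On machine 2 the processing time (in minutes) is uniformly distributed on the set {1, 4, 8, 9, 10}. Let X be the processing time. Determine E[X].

E[X | machine 1] = (2+14)/2 = 8.
E[X | machine 2] = (1+4+8+9+10)/5 = 32/5.
E[X] = (1/2)·(8) + (1/2)·(32/5) = 36/5.

36/5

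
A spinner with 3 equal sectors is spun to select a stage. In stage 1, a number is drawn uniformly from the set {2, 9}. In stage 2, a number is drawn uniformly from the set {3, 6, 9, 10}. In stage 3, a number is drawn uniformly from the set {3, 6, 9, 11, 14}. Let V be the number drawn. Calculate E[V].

E[V | stage 1] = (2+9)/2 = 11/2.
E[V | stage 2] = (3+6+9+10)/4 = 7.
E[V | stage 3] = (3+6+9+11+14)/5 = 43/5.
By the law of total expectation,
E[V] = (1/3)·(11/2) + (1/3)·(7) + (1/3)·(43/5) = 211/30.

211/30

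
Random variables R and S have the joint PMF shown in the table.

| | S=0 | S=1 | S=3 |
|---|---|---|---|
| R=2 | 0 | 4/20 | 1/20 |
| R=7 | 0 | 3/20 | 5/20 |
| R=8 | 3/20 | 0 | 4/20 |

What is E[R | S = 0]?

P(S = 0) = 3/20.
Σ R·P over the event = 8·(3/20) = 6/5.
E[R | S = 0] = (6/5) / (3/20) = 8.

8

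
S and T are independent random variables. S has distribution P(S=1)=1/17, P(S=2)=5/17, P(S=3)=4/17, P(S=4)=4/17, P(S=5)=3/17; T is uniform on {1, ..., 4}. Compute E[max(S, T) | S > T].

142/37

P(S > T) = 37/68.
Summing max(S,T)·P(x,y) over outcomes with S > T gives 71/34.
E[max(S, T) | S > T] = (71/34) / (37/68) = 142/37.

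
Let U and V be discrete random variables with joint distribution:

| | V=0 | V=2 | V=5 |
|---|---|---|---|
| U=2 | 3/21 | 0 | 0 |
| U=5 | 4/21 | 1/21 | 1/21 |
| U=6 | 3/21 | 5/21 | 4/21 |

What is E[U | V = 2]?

P(V = 2) = 2/7.
Σ U·P over the event = 5·(1/21) + 6·(5/21) = 5/3.
E[U | V = 2] = (5/3) / (2/7) = 35/6.

35/6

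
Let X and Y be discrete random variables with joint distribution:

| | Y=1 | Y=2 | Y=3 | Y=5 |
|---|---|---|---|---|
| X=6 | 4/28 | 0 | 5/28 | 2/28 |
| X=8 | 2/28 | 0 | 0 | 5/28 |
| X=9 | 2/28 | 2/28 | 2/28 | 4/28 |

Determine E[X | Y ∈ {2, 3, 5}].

77/10

P(Y ∈ {2, 3, 5}) = 5/7.
Σ X·P over the event = 6·(5/28) + 6·(2/28) + 8·(5/28) + 9·(2/28) + 9·(2/28) + 9·(4/28) = 11/2.
E[X | Y ∈ {2, 3, 5}] = (11/2) / (5/7) = 77/10.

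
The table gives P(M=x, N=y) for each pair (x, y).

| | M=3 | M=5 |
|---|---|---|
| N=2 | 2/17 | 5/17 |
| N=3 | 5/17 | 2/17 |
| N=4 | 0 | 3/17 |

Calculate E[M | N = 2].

P(N = 2) = 7/17.
Σ M·P over the event = 3·(2/17) + 5·(5/17) = 31/17.
E[M | N = 2] = (31/17) / (7/17) = 31/7.

31/7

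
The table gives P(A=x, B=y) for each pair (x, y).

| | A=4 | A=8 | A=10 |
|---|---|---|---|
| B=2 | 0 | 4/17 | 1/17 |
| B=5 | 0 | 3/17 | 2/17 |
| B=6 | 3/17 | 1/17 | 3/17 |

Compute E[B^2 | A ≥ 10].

27

P(A ≥ 10) = 6/17.
Summing B^2·P(A=x,B=y) over the conditioning event gives 162/17.
E[B^2 | A ≥ 10] = (162/17) / (6/17) = 27.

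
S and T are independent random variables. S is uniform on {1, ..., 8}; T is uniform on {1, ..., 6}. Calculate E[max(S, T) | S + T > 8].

P(S + T > 8) = 7/16.
Summing max(S,T)·P(x,y) over outcomes with S + T > 8 gives 35/12.
E[max(S, T) | S + T > 8] = (35/12) / (7/16) = 20/3.

20/3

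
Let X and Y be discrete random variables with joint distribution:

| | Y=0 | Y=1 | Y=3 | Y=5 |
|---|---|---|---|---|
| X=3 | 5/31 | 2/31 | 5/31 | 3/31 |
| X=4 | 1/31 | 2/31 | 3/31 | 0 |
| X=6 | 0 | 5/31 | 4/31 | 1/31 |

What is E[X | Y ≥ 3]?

P(Y ≥ 3) = 16/31.
Σ X·P over the event = 3·(5/31) + 3·(3/31) + 4·(3/31) + 6·(4/31) + 6·(1/31) = 66/31.
E[X | Y ≥ 3] = (66/31) / (16/31) = 33/8.

33/8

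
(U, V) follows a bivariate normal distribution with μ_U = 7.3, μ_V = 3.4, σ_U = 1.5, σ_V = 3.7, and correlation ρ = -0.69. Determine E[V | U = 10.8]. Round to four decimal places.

-2.5570

E[V | U=x] = μ_V + ρ(σ_V/σ_U)(x − μ_U) for jointly normal variables.
E[V | U=10.8] = 3.4 + (-0.69)·(3.7/1.5)·(10.8 − (7.3)) = 3.4 + (-1.702)·(3.5) = -2.5570.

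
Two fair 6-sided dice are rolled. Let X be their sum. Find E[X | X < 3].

2

P(X < 3) = 1/36.
Σ over the event: 2·1/36 = 1/18.
E[X | X < 3] = (1/18) / (1/36) = 2.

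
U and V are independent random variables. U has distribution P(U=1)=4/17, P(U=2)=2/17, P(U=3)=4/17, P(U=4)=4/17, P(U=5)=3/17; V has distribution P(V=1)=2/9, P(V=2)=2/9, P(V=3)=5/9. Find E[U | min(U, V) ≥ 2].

47/13

P(min(U, V) ≥ 2) = 91/153.
Summing U·P(x,y) over outcomes with min(U, V) ≥ 2 gives 329/153.
E[U | min(U, V) ≥ 2] = (329/153) / (91/153) = 47/13.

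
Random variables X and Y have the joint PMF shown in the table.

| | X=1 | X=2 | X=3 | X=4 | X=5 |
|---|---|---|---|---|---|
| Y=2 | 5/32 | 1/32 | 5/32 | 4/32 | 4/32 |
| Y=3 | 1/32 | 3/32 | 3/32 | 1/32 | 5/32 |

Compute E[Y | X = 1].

13/6

P(X = 1) = 3/16.
Σ Y·P over the event = 2·(5/32) + 3·(1/32) = 13/32.
E[Y | X = 1] = (13/32) / (3/16) = 13/6.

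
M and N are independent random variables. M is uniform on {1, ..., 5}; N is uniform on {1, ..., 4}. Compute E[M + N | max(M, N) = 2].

Outcomes with max(M, N) = 2: (1,2), (2,1), (2,2), each with probability 1/20.
E[M + N | max(M, N) = 2] = (3 + 3 + 4) / 3 = 10/3.

10/3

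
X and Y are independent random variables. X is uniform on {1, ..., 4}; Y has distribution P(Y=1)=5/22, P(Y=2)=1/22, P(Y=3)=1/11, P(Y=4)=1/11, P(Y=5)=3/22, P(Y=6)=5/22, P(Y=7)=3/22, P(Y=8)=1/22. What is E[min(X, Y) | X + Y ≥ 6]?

P(X + Y ≥ 6) = 59/88.
Summing min(X,Y)·P(x,y) over outcomes with X + Y ≥ 6 gives 19/11.
E[min(X, Y) | X + Y ≥ 6] = (19/11) / (59/88) = 152/59.

152/59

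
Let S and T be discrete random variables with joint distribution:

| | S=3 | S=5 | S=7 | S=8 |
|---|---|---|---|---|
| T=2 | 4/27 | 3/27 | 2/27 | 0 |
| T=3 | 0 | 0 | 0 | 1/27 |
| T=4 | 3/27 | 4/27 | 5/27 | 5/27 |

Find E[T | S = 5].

P(S = 5) = 7/27.
Summing T·P(S=x,T=y) over the conditioning event gives 22/27.
E[T | S = 5] = (22/27) / (7/27) = 22/7.

22/7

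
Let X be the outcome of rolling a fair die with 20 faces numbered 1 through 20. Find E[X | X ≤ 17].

P(X ≤ 17) = 17/20.
E[X | X ≤ 17] = (153/20) / (17/20) = 9.

9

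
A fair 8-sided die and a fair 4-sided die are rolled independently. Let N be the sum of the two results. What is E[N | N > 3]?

P(N > 3) = 29/32.
E[N | N > 3] = (27/4) / (29/32) = 216/29.

216/29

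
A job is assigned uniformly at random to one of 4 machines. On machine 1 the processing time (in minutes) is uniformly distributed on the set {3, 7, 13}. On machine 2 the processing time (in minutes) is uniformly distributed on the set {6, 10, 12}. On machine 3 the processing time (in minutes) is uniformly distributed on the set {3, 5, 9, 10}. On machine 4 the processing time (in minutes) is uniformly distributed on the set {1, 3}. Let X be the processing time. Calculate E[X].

103/16

E[X | machine 1] = (3+7+13)/3 = 23/3.
E[X | machine 2] = (6+10+12)/3 = 28/3.
E[X | machine 3] = (3+5+9+10)/4 = 27/4.
E[X | machine 4] = (1+3)/2 = 2.
E[X] = (1/4)·(23/3) + (1/4)·(28/3) + (1/4)·(27/4) + (1/4)·(2) = 103/16.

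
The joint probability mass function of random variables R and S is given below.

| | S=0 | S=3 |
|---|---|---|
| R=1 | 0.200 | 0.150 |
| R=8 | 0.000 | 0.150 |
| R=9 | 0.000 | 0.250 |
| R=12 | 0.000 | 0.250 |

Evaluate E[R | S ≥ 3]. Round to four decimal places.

P(S ≥ 3) = 0.800.
Summing R·P(R=x,S=y) over the conditioning event gives 6.600.
E[R | S ≥ 3] = (6.600) / (0.800) = 8.2500.

8.2500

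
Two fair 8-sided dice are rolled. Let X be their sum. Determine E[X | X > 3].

P(X > 3) = 61/64.
E[X | X > 3] = (71/8) / (61/64) = 568/61.

568/61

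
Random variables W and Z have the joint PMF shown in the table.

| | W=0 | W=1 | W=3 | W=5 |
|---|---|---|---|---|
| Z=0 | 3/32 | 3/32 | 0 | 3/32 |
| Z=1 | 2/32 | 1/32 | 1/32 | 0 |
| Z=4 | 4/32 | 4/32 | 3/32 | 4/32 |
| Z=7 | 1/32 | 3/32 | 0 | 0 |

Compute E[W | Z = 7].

P(Z = 7) = 1/8.
Σ W·P over the event = 0·(1/32) + 1·(3/32) = 3/32.
E[W | Z = 7] = (3/32) / (1/8) = 3/4.

3/4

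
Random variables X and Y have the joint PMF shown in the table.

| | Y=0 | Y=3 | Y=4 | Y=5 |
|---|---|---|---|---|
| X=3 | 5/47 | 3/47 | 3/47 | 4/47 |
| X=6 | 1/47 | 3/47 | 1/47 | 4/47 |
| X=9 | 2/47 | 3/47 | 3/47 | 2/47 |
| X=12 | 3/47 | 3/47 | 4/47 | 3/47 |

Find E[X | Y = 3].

15/2

P(Y = 3) = 12/47.
Σ X·P over the event = 3·(3/47) + 6·(3/47) + 9·(3/47) + 12·(3/47) = 90/47.
E[X | Y = 3] = (90/47) / (12/47) = 15/2.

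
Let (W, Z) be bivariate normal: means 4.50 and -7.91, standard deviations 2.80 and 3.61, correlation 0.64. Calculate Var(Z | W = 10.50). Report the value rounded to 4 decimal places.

The conditional variance in a bivariate normal is σ_Z²(1 − ρ²), independent of x.
Var(Z | W=10.50) = (3.61)²·(1 − (0.64)²) = 13.0321·0.5904 = 7.6942.

7.6942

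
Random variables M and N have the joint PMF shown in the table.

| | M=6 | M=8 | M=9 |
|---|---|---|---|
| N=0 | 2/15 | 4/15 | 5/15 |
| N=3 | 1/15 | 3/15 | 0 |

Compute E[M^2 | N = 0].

733/11

P(N = 0) = 11/15.
Summing M^2·P(M=x,N=y) over the conditioning event gives 733/15.
E[M^2 | N = 0] = (733/15) / (11/15) = 733/11.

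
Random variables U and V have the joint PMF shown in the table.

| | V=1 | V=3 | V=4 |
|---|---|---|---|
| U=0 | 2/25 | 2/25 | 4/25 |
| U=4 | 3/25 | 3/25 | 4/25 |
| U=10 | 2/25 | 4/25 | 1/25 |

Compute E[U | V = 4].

P(V = 4) = 9/25.
Σ U·P over the event = 0·(4/25) + 4·(4/25) + 10·(1/25) = 26/25.
E[U | V = 4] = (26/25) / (9/25) = 26/9.

26/9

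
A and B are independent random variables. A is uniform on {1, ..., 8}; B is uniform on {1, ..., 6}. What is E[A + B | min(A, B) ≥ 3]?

10

P(min(A, B) ≥ 3) = 1/2.
Summing (A+B)·P(x,y) over outcomes with min(A, B) ≥ 3 gives 5.
E[A + B | min(A, B) ≥ 3] = (5) / (1/2) = 10.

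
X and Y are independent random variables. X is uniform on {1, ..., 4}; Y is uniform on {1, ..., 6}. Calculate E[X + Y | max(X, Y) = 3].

Outcomes with max(X, Y) = 3: (1,3), (2,3), (3,1), (3,2), (3,3), each with probability 1/24.
E[X + Y | max(X, Y) = 3] = (4 + 5 + 4 + 5 + 6) / 5 = 24/5.

24/5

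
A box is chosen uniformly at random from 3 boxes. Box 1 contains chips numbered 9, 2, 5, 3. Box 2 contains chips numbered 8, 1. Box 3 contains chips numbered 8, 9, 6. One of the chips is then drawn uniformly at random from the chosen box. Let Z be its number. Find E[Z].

203/36

E[Z | box 1] = (9+2+5+3)/4 = 19/4.
E[Z | box 2] = (8+1)/2 = 9/2.
E[Z | box 3] = (8+9+6)/3 = 23/3.
E[Z] = (1/3)·(19/4) + (1/3)·(9/2) + (1/3)·(23/3) = 203/36.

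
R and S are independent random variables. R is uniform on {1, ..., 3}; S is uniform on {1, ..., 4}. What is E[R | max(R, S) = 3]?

12/5

P(max(R, S) = 3) = 5/12.
Summing R·P(x,y) over outcomes with max(R, S) = 3 gives 1.
E[R | max(R, S) = 3] = (1) / (5/12) = 12/5.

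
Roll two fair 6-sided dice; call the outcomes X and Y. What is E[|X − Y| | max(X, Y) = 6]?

P(max(X, Y) = 6) = 11/36.
Summing |X−Y|·P(x,y) over outcomes with max(X, Y) = 6 gives 5/6.
E[|X − Y| | max(X, Y) = 6] = (5/6) / (11/36) = 30/11.

30/11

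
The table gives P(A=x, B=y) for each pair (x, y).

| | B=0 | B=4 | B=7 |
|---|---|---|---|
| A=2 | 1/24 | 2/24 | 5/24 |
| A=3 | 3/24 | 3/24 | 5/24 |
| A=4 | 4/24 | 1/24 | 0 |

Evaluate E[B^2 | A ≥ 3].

309/16

P(A ≥ 3) = 2/3.
Σ B^2·P over the event = 0·(3/24) + 16·(3/24) + 49·(5/24) + 0·(4/24) + 16·(1/24) = 103/8.
E[B^2 | A ≥ 3] = (103/8) / (2/3) = 309/16.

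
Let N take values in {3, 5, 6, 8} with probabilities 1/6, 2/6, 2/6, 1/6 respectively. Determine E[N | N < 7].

P(N < 7) = 5/6.
Σ over the event: 3·1/6 + 5·1/3 + 6·1/3 = 25/6.
E[N | N < 7] = (25/6) / (5/6) = 5.

5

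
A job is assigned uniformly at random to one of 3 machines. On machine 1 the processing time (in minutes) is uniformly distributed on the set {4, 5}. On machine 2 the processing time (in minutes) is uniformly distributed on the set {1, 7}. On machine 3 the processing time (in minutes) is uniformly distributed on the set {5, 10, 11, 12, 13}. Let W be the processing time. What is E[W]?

187/30

E[W | machine 1] = (4+5)/2 = 9/2.
E[W | machine 2] = (1+7)/2 = 4.
E[W | machine 3] = (5+10+11+12+13)/5 = 51/5.
By the law of total expectation,
E[W] = (1/3)·(9/2) + (1/3)·(4) + (1/3)·(51/5) = 187/30.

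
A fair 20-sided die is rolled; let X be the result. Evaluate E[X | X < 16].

P(X < 16) = 3/4.
E[X | X < 16] = (6) / (3/4) = 8.

8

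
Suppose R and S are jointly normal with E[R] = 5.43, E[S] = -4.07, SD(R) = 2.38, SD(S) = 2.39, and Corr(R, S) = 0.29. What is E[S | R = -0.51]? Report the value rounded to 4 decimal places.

For a bivariate normal, E[S | R=x] = μ_S + ρ·(σ_S/σ_R)·(x − μ_R).
E[S | R=-0.51] = -4.07 + (0.29)·(2.39/2.38)·(-0.51 − (5.43)) = -4.07 + (0.29122)·(-5.94) = -5.7998.

-5.7998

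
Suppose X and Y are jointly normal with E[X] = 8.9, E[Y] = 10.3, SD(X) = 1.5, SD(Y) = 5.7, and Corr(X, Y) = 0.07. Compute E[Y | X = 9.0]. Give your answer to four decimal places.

For a bivariate normal, E[Y | X=x] = μ_Y + ρ·(σ_Y/σ_X)·(x − μ_X).
E[Y | X=9.0] = 10.3 + (0.07)·(5.7/1.5)·(9.0 − (8.9)) = 10.3 + (0.266)·(0.1) = 10.3266.

10.3266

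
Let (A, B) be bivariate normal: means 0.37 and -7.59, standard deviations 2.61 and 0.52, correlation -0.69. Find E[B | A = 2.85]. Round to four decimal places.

The regression of B on A has slope ρ·σ_B/σ_A and passes through (μ_A, μ_B).
E[B | A=2.85] = -7.59 + (-0.69)·(0.52/2.61)·(2.85 − (0.37)) = -7.59 + (-0.13747)·(2.48) = -7.9309.

-7.9309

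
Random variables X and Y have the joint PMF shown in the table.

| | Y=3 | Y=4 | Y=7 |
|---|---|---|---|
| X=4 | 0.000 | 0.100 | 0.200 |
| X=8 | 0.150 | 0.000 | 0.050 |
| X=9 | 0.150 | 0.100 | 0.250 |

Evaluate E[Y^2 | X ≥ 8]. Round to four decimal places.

P(X ≥ 8) = 0.700.
Σ Y^2·P over the event = 9·(0.150) + 49·(0.050) + 9·(0.150) + 16·(0.100) + 49·(0.250) = 19.000.
E[Y^2 | X ≥ 8] = (19.000) / (0.700) = 27.1429.

27.1429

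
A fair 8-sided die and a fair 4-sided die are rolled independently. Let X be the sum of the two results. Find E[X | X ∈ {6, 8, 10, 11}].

108/13

P(X ∈ {6, 8, 10, 11}) = 13/32.
Σ over the event: 6·1/8 + 8·1/8 + 10·3/32 + 11·1/16 = 27/8.
E[X | X ∈ {6, 8, 10, 11}] = (27/8) / (13/32) = 108/13.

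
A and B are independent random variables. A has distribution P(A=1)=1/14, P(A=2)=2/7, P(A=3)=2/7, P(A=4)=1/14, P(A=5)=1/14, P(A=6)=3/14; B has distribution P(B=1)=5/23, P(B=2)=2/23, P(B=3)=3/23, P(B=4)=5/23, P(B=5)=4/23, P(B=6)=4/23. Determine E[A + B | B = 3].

P(B = 3) = 3/23.
Summing (A+B)·P(x,y) over outcomes with B = 3 gives 135/161.
E[A + B | B = 3] = (135/161) / (3/23) = 45/7.

45/7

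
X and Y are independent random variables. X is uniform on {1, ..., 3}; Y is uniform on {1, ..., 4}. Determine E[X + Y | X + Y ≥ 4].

P(X + Y ≥ 4) = 3/4.
Summing (X+Y)·P(x,y) over outcomes with X + Y ≥ 4 gives 23/6.
E[X + Y | X + Y ≥ 4] = (23/6) / (3/4) = 46/9.

46/9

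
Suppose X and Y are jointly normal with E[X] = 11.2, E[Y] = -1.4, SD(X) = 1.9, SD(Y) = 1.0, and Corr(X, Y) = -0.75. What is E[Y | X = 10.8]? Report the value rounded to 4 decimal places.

-1.2421

E[Y | X=x] = μ_Y + ρ(σ_Y/σ_X)(x − μ_X) for jointly normal variables.
E[Y | X=10.8] = -1.4 + (-0.75)·(1.0/1.9)·(10.8 − (11.2)) = -1.4 + (-0.39474)·(-0.4) = -1.2421.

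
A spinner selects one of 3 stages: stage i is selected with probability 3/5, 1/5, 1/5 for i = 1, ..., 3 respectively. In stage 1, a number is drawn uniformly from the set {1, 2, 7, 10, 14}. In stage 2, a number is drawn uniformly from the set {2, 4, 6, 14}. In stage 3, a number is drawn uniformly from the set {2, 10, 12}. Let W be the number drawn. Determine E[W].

E[W | stage 1] = (1+2+7+10+14)/5 = 34/5.
E[W | stage 2] = (2+4+6+14)/4 = 13/2.
E[W | stage 3] = (2+10+12)/3 = 8.
E[W] = (3/5)·(34/5) + (1/5)·(13/2) + (1/5)·(8) = 349/50.

349/50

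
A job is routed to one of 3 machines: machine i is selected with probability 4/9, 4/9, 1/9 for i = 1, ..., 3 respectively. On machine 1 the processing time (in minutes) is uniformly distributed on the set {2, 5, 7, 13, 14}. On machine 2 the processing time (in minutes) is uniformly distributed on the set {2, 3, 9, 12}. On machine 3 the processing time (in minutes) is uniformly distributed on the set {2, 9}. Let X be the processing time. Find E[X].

643/90

E[X | machine 1] = (2+5+7+13+14)/5 = 41/5.
E[X | machine 2] = (2+3+9+12)/4 = 13/2.
E[X | machine 3] = (2+9)/2 = 11/2.
By the law of total expectation,
E[X] = (4/9)·(41/5) + (4/9)·(13/2) + (1/9)·(11/2) = 643/90.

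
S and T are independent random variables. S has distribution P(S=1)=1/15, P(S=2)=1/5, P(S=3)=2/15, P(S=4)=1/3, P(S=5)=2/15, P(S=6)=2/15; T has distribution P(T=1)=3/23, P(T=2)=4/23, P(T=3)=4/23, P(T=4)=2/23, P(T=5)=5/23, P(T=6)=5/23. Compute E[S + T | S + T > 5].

2237/270

P(S + T > 5) = 18/23.
Summing (S+T)·P(x,y) over outcomes with S + T > 5 gives 2237/345.
E[S + T | S + T > 5] = (2237/345) / (18/23) = 2237/270.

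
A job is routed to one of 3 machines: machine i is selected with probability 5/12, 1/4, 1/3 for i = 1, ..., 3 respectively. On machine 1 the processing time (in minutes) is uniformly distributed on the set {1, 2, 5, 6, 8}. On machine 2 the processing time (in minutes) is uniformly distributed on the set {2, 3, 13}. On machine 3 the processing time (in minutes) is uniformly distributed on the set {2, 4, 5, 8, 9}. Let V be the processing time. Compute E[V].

E[V | machine 1] = (1+2+5+6+8)/5 = 22/5.
E[V | machine 2] = (2+3+13)/3 = 6.
E[V | machine 3] = (2+4+5+8+9)/5 = 28/5.
E[V] = (5/12)·(22/5) + (1/4)·(6) + (1/3)·(28/5) = 26/5.

26/5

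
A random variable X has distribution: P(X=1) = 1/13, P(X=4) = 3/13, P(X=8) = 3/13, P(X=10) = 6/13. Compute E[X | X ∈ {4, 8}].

P(X ∈ {4, 8}) = 6/13.
Σ over the event: 4·3/13 + 8·3/13 = 36/13.
E[X | X ∈ {4, 8}] = (36/13) / (6/13) = 6.

6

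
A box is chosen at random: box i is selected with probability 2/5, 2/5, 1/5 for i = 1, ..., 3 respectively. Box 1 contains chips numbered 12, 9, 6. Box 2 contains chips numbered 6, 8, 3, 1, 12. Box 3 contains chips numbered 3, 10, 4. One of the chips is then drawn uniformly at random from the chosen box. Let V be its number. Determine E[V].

107/15

E[V | box 1] = (12+9+6)/3 = 9.
E[V | box 2] = (6+8+3+1+12)/5 = 6.
E[V | box 3] = (3+10+4)/3 = 17/3.
By the law of total expectation,
E[V] = (2/5)·(9) + (2/5)·(6) + (1/5)·(17/3) = 107/15.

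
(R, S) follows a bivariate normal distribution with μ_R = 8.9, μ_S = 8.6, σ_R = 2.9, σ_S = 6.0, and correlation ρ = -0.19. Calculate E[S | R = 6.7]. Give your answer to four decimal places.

9.4648

The regression of S on R has slope ρ·σ_S/σ_R and passes through (μ_R, μ_S).
E[S | R=6.7] = 8.6 + (-0.19)·(6.0/2.9)·(6.7 − (8.9)) = 8.6 + (-0.3931)·(-2.2) = 9.4648.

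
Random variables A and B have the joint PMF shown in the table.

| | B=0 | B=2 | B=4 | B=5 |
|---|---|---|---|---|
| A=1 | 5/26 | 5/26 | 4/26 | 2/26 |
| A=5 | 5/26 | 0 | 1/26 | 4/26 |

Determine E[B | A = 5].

12/5

P(A = 5) = 5/13.
Σ B·P over the event = 0·(5/26) + 4·(1/26) + 5·(4/26) = 12/13.
E[B | A = 5] = (12/13) / (5/13) = 12/5.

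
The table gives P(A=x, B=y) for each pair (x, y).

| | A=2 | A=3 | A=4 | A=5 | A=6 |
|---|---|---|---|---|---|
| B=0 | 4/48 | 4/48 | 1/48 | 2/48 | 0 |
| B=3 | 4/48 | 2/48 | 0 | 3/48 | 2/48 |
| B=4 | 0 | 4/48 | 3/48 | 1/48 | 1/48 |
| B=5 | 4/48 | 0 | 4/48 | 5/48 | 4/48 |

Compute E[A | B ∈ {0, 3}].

P(B ∈ {0, 3}) = 11/24.
Summing A·P(A=x,B=y) over the conditioning event gives 25/16.
E[A | B ∈ {0, 3}] = (25/16) / (11/24) = 75/22.

75/22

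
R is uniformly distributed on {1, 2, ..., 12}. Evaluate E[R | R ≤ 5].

3

Given R ≤ 5, R is equally likely to be any of {1, 2, 3, 4, 5}.
E[R | R ≤ 5] = (1 + 2 + 3 + 4 + 5) / 5 = 3.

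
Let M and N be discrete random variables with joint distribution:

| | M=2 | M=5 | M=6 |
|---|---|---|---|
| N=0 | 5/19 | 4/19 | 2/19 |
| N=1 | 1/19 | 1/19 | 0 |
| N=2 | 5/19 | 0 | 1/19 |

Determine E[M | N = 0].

P(N = 0) = 11/19.
Σ M·P over the event = 2·(5/19) + 5·(4/19) + 6·(2/19) = 42/19.
E[M | N = 0] = (42/19) / (11/19) = 42/11.

42/11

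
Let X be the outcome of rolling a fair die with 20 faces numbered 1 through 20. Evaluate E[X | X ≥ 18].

19

Given X ≥ 18, X is equally likely to be any of {18, 19, 20}.
E[X | X ≥ 18] = (18 + 19 + 20) / 3 = 19.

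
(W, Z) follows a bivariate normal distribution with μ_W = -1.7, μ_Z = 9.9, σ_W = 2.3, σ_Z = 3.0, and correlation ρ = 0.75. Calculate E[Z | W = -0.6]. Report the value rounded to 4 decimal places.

E[Z | W=x] = μ_Z + ρ(σ_Z/σ_W)(x − μ_W) for jointly normal variables.
E[Z | W=-0.6] = 9.9 + (0.75)·(3.0/2.3)·(-0.6 − (-1.7)) = 9.9 + (0.97826)·(1.1) = 10.9761.

10.9761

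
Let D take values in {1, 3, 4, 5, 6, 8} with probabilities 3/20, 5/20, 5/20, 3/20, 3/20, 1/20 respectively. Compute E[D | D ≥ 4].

61/12

P(D ≥ 4) = 3/5.
Σ over the event: 4·1/4 + 5·3/20 + 6·3/20 + 8·1/20 = 61/20.
E[D | D ≥ 4] = (61/20) / (3/5) = 61/12.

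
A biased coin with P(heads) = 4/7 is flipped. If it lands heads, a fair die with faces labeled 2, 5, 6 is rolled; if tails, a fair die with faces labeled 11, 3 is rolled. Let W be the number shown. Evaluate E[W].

E[W | heads] = (2+5+6)/3 = 13/3.
E[W | tails] = (11+3)/2 = 7.
By the law of total expectation,
E[W] = (4/7)·(13/3) + (3/7)·(7) = 115/21.

115/21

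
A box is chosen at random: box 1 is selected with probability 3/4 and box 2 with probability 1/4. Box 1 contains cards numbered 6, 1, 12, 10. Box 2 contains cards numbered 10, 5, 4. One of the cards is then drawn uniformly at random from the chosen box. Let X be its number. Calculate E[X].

337/48

E[X | box 1] = (6+1+12+10)/4 = 29/4.
E[X | box 2] = (10+5+4)/3 = 19/3.
E[X] = (3/4)·(29/4) + (1/4)·(19/3) = 337/48.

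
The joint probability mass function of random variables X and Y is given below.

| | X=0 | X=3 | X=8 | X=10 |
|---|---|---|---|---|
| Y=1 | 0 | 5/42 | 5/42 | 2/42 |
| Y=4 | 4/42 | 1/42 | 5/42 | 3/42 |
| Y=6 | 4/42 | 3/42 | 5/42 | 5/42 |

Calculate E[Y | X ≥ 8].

P(X ≥ 8) = 25/42.
Summing Y·P(X=x,Y=y) over the conditioning event gives 33/14.
E[Y | X ≥ 8] = (33/14) / (25/42) = 99/25.

99/25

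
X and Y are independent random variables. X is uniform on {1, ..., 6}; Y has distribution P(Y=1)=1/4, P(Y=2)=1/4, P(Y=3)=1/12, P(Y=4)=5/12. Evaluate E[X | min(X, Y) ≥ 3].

P(min(X, Y) ≥ 3) = 1/3.
Summing X·P(x,y) over outcomes with min(X, Y) ≥ 3 gives 3/2.
E[X | min(X, Y) ≥ 3] = (3/2) / (1/3) = 9/2.

9/2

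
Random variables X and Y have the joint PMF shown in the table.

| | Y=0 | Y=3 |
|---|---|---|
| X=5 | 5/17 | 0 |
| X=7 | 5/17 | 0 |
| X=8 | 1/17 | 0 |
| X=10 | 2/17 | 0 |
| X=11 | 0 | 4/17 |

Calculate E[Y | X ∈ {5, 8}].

P(X ∈ {5, 8}) = 6/17.
Σ Y·P over the event = 0·(5/17) + 0·(1/17) = 0.
E[Y | X ∈ {5, 8}] = (0) / (6/17) = 0.

0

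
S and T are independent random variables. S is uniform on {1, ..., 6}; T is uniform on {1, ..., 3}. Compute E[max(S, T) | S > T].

53/12

P(S > T) = 2/3.
Summing max(S,T)·P(x,y) over outcomes with S > T gives 53/18.
E[max(S, T) | S > T] = (53/18) / (2/3) = 53/12.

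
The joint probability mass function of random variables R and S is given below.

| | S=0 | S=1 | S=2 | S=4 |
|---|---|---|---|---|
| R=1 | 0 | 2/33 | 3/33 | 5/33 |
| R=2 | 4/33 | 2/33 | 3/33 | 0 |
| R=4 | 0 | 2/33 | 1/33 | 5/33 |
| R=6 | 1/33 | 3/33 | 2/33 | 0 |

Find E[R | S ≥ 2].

50/19

P(S ≥ 2) = 19/33.
Σ R·P over the event = 1·(3/33) + 1·(5/33) + 2·(3/33) + 4·(1/33) + 4·(5/33) + 6·(2/33) = 50/33.
E[R | S ≥ 2] = (50/33) / (19/33) = 50/19.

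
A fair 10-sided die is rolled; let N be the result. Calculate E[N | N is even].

Given N is even, N is equally likely to be any of {2, 4, 6, 8, 10}.
E[N | N is even] = (2 + 4 + 6 + 8 + 10) / 5 = 6.

6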